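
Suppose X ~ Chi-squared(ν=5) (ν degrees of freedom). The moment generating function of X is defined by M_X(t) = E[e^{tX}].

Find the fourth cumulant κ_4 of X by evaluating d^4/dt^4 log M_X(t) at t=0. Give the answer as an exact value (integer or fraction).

κ_4 = K^(4)(0) = 240

M_X(t) = (1 - 2*t)^(-5/2)
K_X(t) = log M_X(t) = -5*log(1 - 2*t)/2
K^(4)(t) = 240/(16*t^4 - 32*t^3 + 24*t^2 - 8*t + 1)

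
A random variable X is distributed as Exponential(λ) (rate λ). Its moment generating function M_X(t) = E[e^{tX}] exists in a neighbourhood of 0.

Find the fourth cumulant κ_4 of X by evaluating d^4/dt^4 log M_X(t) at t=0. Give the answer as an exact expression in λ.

M_X(t) = λ/(λ - t)
K_X(t) = log M_X(t) = log(λ) - log(λ - t)
D^4[K](t) = 6/(λ^4 - 4*λ^3*t + 6*λ^2*t^2 - 4*λ*t^3 + t^4)

κ_4 = D^4[K](0) = 6/λ^4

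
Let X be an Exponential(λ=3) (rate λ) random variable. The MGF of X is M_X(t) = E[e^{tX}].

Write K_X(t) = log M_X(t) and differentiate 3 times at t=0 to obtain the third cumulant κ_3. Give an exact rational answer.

κ_3 = K^(3)(0) = 2/27

M_X(t) = 3/(3 - t)
K_X(t) = log M_X(t) = -log(3 - t) + log(3)
K^(3)(t) = -2/(t^3 - 9*t^2 + 27*t - 27)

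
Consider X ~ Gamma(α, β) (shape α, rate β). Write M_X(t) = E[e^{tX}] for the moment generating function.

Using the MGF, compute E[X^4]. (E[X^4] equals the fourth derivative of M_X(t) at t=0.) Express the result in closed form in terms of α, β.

M_X(t) = (β/(β - t))^α
M^(4)(t) = (α^4*β^α*(1/(β - t))^α + 6*α^3*β^α*(1/(β - t))^α + 11*α^2*β^α*(1/(β - t))^α + 6*α*β^α*(1/(β - t))^α)/(β^4 - 4*β^3*t + 6*β^2*t^2 - 4*β*t^3 + t^4)

E[X^4] = M^(4)(0) = α*(α^3 + 6*α^2 + 11*α + 6)/β^4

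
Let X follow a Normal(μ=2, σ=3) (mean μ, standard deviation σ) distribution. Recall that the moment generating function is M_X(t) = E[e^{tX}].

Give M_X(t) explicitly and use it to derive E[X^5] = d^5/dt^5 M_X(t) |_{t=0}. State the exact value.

M_X(t) = e^(9*t^2/2 + 2*t)
M′(t) = 9*t*e^(2*t)*e^(9*t^2/2) + 2*e^(2*t)*e^(9*t^2/2)
M′′(t) = 81*t^2*e^(2*t)*e^(9*t^2/2) + 36*t*e^(2*t)*e^(9*t^2/2) + 13*e^(2*t)*e^(9*t^2/2)
M′′′(t) = 729*t^3*e^(2*t)*e^(9*t^2/2) + 486*t^2*e^(2*t)*e^(9*t^2/2) + 351*t*e^(2*t)*e^(9*t^2/2) + 62*e^(2*t)*e^(9*t^2/2)
M′′′′(t) = 6561*t^4*e^(2*t)*e^(9*t^2/2) + 5832*t^3*e^(2*t)*e^(9*t^2/2) + 6318*t^2*e^(2*t)*e^(9*t^2/2) + 2232*t*e^(2*t)*e^(9*t^2/2) + 475*e^(2*t)*e^(9*t^2/2)

E[X^5] = M′′′′′(0) = 3182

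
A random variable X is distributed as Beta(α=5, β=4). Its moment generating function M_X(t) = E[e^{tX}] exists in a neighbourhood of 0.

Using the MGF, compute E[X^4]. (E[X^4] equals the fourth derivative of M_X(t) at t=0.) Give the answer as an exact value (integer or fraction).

M_X(t) = ₁F₁(5; 9; t)
M^(4)(t) = 14*₁F₁(9; 13; t)/99

E[X^4] = M^(4)(0) = 14/99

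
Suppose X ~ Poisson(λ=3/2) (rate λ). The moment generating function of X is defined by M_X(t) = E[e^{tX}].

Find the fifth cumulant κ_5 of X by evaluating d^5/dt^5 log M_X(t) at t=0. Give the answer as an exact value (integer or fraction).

κ_5 = K^(5)(0) = 3/2

M_X(t) = e^(3*e^(t)/2 - 3/2)
K_X(t) = log M_X(t) = 3*e^(t)/2 - 3/2
K^(5)(t) = 3*e^(t)/2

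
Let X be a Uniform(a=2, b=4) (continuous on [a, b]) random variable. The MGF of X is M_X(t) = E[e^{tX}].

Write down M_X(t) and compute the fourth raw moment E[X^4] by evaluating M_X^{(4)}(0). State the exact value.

M_X(t) = (e^(4*t) - e^(2*t))/(2*t)

E[X^4] = M^(4)(0) = 496/5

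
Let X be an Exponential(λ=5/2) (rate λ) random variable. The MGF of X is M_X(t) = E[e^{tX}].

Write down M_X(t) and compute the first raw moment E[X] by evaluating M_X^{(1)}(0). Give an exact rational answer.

E[X] = dM/dt |_{t=0} = 2/5

M_X(t) = 5/(2*(5/2 - t))
dM/dt = 10/(4*t^2 - 20*t + 25)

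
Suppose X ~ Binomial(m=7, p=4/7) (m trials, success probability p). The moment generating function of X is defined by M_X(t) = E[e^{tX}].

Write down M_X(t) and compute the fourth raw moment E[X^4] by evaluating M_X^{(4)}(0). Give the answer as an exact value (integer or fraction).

M_X(t) = (4*e^(t)/7 + 3/7)^7
dM/dt = 16384*e^(7*t)/117649 + 73728*e^(6*t)/117649 + 138240*e^(5*t)/117649 + 138240*e^(4*t)/117649 + 77760*e^(3*t)/117649 + 23328*e^(2*t)/117649 + 2916*e^(t)/117649
d^2M/dt^2 = 16384*e^(7*t)/16807 + 442368*e^(6*t)/117649 + 691200*e^(5*t)/117649 + 552960*e^(4*t)/117649 + 233280*e^(3*t)/117649 + 46656*e^(2*t)/117649 + 2916*e^(t)/117649
d^3M/dt^3 = 16384*e^(7*t)/2401 + 2654208*e^(6*t)/117649 + 3456000*e^(5*t)/117649 + 2211840*e^(4*t)/117649 + 699840*e^(3*t)/117649 + 93312*e^(2*t)/117649 + 2916*e^(t)/117649

E[X^4] = d^4M/dt^4 |_{t=0} = 145660/343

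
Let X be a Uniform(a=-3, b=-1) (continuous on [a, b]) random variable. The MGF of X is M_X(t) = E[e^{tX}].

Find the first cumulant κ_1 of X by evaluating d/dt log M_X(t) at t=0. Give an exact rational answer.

M_X(t) = (e^(-t) - e^(-3*t))/(2*t)
K_X(t) = log M_X(t) = -log(t) + log(e^(-t) - e^(-3*t)) - log(2)
K′(t) = (-t*e^(2*t) + 3*t - e^(2*t) + 1)/(t*e^(2*t) - t)

κ_1 = K′(0) = -2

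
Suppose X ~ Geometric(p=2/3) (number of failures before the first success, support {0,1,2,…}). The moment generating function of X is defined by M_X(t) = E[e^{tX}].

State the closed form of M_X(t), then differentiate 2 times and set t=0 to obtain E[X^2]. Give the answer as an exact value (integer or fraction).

M_X(t) = 2/(3*(1 - e^(t)/3))
D^2[M](t) = (-2*e^(2*t) - 6*e^(t))/(e^(3*t) - 9*e^(2*t) + 27*e^(t) - 27)

E[X^2] = D^2[M](0) = 1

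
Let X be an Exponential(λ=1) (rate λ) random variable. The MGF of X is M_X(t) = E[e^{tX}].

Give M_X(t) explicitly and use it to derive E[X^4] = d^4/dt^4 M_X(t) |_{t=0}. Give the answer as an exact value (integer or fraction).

M_X(t) = 1/(1 - t)
dM/dt = 1/(t^2 - 2*t + 1)
d^2M/dt^2 = -2/(t^3 - 3*t^2 + 3*t - 1)
d^3M/dt^3 = 6/(t^4 - 4*t^3 + 6*t^2 - 4*t + 1)
d^4M/dt^4 = -24/(t^5 - 5*t^4 + 10*t^3 - 10*t^2 + 5*t - 1)

E[X^4] = d^4M/dt^4 |_{t=0} = 24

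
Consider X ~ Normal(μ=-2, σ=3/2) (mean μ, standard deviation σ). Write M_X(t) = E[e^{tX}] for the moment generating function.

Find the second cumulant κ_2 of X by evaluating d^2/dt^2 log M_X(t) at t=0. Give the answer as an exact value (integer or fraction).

κ_2 = K^(2)(0) = 9/4

M_X(t) = e^(9*t^2/8 - 2*t)
K_X(t) = log M_X(t) = 9*t^2/8 - 2*t
K^(2)(t) = 9/4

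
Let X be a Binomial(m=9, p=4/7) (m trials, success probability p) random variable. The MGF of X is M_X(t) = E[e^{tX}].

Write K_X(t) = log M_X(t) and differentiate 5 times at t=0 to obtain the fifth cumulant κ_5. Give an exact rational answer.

κ_5 = K^(5)(0) = 10260/16807

M_X(t) = (4*e^(t)/7 + 3/7)^9
K_X(t) = log M_X(t) = 9*log(4*e^(t)/7 + 3/7)
K^(5)(t) = (-6912*e^(4*t) + 57024*e^(3*t) - 42768*e^(2*t) + 2916*e^(t))/(1024*e^(5*t) + 3840*e^(4*t) + 5760*e^(3*t) + 4320*e^(2*t) + 1620*e^(t) + 243)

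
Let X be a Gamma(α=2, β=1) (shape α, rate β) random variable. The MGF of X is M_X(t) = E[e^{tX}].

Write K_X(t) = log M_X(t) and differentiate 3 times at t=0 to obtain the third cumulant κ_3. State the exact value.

κ_3 = D^3[K](0) = 4

M_X(t) = (1 - t)^(-2)
K_X(t) = log M_X(t) = -2*log(1 - t)
D^3[K](t) = -4/(t^3 - 3*t^2 + 3*t - 1)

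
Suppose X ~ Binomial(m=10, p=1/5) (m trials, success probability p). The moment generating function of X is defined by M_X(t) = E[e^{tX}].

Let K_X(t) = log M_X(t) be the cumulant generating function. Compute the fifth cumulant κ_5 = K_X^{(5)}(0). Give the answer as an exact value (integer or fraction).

κ_5 = D^5[K](0) = -552/625

M_X(t) = (e^(t)/5 + 4/5)^10
K_X(t) = log M_X(t) = 10*log(e^(t)/5 + 4/5)
D^5[K](t) = (-40*e^(4*t) + 1760*e^(3*t) - 7040*e^(2*t) + 2560*e^(t))/(e^(5*t) + 20*e^(4*t) + 160*e^(3*t) + 640*e^(2*t) + 1280*e^(t) + 1024)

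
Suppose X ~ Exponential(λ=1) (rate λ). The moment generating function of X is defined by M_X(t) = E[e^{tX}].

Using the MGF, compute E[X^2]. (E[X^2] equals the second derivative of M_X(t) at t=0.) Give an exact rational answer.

E[X^2] = d^2M/dt^2 |_{t=0} = 2

M_X(t) = 1/(1 - t)
dM/dt = 1/(t^2 - 2*t + 1)
d^2M/dt^2 = -2/(t^3 - 3*t^2 + 3*t - 1)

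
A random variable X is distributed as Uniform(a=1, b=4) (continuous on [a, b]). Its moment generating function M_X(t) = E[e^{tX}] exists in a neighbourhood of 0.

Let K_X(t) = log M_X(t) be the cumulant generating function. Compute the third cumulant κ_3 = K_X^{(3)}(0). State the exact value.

M_X(t) = (e^(4*t) - e^(t))/(3*t)
K_X(t) = log M_X(t) = -log(t) + log(e^(4*t) - e^(t)) - log(3)
dK/dt = (4*t*e^(3*t) - t - e^(3*t) + 1)/(t*e^(3*t) - t)
d^2K/dt^2 = (-9*t^2*e^(3*t) + e^(6*t) - 2*e^(3*t) + 1)/(t^2*e^(6*t) - 2*t^2*e^(3*t) + t^2)
d^3K/dt^3 = (27*t^3*e^(6*t) + 27*t^3*e^(3*t) - 2*e^(9*t) + 6*e^(6*t) - 6*e^(3*t) + 2)/(t^3*e^(9*t) - 3*t^3*e^(6*t) + 3*t^3*e^(3*t) - t^3)

κ_3 = d^3K/dt^3 |_{t=0} = 0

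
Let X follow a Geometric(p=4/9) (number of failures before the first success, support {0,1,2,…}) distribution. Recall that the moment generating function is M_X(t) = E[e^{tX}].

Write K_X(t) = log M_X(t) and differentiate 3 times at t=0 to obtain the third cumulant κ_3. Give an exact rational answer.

M_X(t) = 4/(9*(1 - 5*e^(t)/9))
K_X(t) = log M_X(t) = -log(1 - 5*e^(t)/9) - 2*log(3) + 2*log(2)
K′(t) = -5*e^(t)/(5*e^(t) - 9)
K′′(t) = 45*e^(t)/(25*e^(2*t) - 90*e^(t) + 81)
K′′′(t) = (-225*e^(2*t) - 405*e^(t))/(125*e^(3*t) - 675*e^(2*t) + 1215*e^(t) - 729)

κ_3 = K′′′(0) = 315/32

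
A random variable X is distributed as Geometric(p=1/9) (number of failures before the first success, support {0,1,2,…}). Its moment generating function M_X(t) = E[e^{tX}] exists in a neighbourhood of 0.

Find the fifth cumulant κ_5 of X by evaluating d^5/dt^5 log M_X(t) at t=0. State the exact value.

κ_5 = d^5K/dt^5 |_{t=0} = 1058760

M_X(t) = 1/(9*(1 - 8*e^(t)/9))
K_X(t) = log M_X(t) = -log(1 - 8*e^(t)/9) - 2*log(3)
dK/dt = -8*e^(t)/(8*e^(t) - 9)
d^2K/dt^2 = 72*e^(t)/(64*e^(2*t) - 144*e^(t) + 81)
d^3K/dt^3 = (-576*e^(2*t) - 648*e^(t))/(512*e^(3*t) - 1728*e^(2*t) + 1944*e^(t) - 729)
d^4K/dt^4 = (4608*e^(3*t) + 20736*e^(2*t) + 5832*e^(t))/(4096*e^(4*t) - 18432*e^(3*t) + 31104*e^(2*t) - 23328*e^(t) + 6561)
d^5K/dt^5 = (-36864*e^(4*t) - 456192*e^(3*t) - 513216*e^(2*t) - 52488*e^(t))/(32768*e^(5*t) - 184320*e^(4*t) + 414720*e^(3*t) - 466560*e^(2*t) + 262440*e^(t) - 59049)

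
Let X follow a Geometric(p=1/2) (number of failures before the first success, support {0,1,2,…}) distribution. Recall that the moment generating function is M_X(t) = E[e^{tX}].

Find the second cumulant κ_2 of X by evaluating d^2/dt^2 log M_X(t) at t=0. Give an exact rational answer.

M_X(t) = 1/(2*(1 - e^(t)/2))
K_X(t) = log M_X(t) = -log(1 - e^(t)/2) - log(2)
K′(t) = -e^(t)/(e^(t) - 2)
K′′(t) = 2*e^(t)/(e^(2*t) - 4*e^(t) + 4)

κ_2 = K′′(0) = 2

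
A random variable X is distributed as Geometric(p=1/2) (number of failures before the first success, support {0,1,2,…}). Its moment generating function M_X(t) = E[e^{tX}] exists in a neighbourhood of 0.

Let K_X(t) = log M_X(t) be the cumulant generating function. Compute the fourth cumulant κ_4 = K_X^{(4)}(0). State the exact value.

κ_4 = K^(4)(0) = 26

M_X(t) = 1/(2*(1 - e^(t)/2))
K_X(t) = log M_X(t) = -log(1 - e^(t)/2) - log(2)
K^(4)(t) = (2*e^(3*t) + 16*e^(2*t) + 8*e^(t))/(e^(4*t) - 8*e^(3*t) + 24*e^(2*t) - 32*e^(t) + 16)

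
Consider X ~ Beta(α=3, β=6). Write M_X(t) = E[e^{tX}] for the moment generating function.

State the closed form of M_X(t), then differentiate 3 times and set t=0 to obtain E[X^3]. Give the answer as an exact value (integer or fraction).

E[X^3] = d^3M/dt^3 |_{t=0} = 2/33

M_X(t) = ₁F₁(3; 9; t)
dM/dt = ₁F₁(4; 10; t)/3
d^2M/dt^2 = 2*₁F₁(5; 11; t)/15
d^3M/dt^3 = 2*₁F₁(6; 12; t)/33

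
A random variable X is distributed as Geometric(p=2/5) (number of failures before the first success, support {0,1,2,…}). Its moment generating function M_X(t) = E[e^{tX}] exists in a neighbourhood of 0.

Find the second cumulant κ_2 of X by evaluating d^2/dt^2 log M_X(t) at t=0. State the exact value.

M_X(t) = 2/(5*(1 - 3*e^(t)/5))
K_X(t) = log M_X(t) = -log(1 - 3*e^(t)/5) - log(5) + log(2)
dK/dt = -3*e^(t)/(3*e^(t) - 5)
d^2K/dt^2 = 15*e^(t)/(9*e^(2*t) - 30*e^(t) + 25)

κ_2 = d^2K/dt^2 |_{t=0} = 15/4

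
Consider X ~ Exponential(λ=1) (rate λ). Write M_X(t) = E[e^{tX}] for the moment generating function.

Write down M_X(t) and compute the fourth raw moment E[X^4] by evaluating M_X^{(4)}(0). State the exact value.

E[X^4] = M^(4)(0) = 24

M_X(t) = 1/(1 - t)
M^(4)(t) = -24/(t^5 - 5*t^4 + 10*t^3 - 10*t^2 + 5*t - 1)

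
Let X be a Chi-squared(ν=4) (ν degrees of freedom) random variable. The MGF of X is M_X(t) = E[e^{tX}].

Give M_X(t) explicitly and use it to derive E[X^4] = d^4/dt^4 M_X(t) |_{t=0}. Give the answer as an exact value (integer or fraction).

M_X(t) = (1 - 2*t)^(-2)
M^(4)(t) = 1920/(64*t^6 - 192*t^5 + 240*t^4 - 160*t^3 + 60*t^2 - 12*t + 1)

E[X^4] = M^(4)(0) = 1920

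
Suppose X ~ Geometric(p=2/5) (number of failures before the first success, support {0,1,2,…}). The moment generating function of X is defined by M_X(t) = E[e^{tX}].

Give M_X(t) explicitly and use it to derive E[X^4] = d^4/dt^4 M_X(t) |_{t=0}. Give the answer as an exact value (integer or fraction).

E[X^4] = M^(4)(0) = 276

M_X(t) = 2/(5*(1 - 3*e^(t)/5))
M^(4)(t) = (-162*e^(4*t) - 2970*e^(3*t) - 4950*e^(2*t) - 750*e^(t))/(243*e^(5*t) - 2025*e^(4*t) + 6750*e^(3*t) - 11250*e^(2*t) + 9375*e^(t) - 3125)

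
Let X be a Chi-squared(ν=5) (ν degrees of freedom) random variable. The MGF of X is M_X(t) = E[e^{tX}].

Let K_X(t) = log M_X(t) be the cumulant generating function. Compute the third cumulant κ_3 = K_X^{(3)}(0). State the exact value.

M_X(t) = (1 - 2*t)^(-5/2)
K_X(t) = log M_X(t) = -5*log(1 - 2*t)/2
dK/dt = -5/(2*t - 1)
d^2K/dt^2 = 10/(4*t^2 - 4*t + 1)
d^3K/dt^3 = -40/(8*t^3 - 12*t^2 + 6*t - 1)

κ_3 = d^3K/dt^3 |_{t=0} = 40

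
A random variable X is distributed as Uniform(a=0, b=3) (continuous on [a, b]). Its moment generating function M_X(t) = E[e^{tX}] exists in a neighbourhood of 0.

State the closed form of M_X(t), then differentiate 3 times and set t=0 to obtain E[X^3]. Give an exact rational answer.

M_X(t) = (e^(3*t) - 1)/(3*t)
M′(t) = (3*t*e^(3*t) - e^(3*t) + 1)/(3*t^2)
M′′(t) = (9*t^2*e^(3*t) - 6*t*e^(3*t) + 2*e^(3*t) - 2)/(3*t^3)
M′′′(t) = (9*t^3*e^(3*t) - 9*t^2*e^(3*t) + 6*t*e^(3*t) - 2*e^(3*t) + 2)/t^4

E[X^3] = M′′′(0) = 27/4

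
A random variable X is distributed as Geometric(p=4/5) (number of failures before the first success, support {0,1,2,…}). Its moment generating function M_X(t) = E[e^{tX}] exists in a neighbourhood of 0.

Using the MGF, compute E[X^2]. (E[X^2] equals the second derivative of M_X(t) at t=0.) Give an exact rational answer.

E[X^2] = M′′(0) = 3/8

M_X(t) = 4/(5*(1 - e^(t)/5))
M′(t) = 4*e^(t)/(e^(2*t) - 10*e^(t) + 25)
M′′(t) = (-4*e^(2*t) - 20*e^(t))/(e^(3*t) - 15*e^(2*t) + 75*e^(t) - 125)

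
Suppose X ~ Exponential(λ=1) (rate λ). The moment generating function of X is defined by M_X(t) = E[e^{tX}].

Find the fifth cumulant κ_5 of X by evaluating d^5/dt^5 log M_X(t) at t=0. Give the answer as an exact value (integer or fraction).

M_X(t) = 1/(1 - t)
K_X(t) = log M_X(t) = -log(1 - t)
K′(t) = -1/(t - 1)
K′′(t) = 1/(t^2 - 2*t + 1)
K′′′(t) = -2/(t^3 - 3*t^2 + 3*t - 1)
K′′′′(t) = 6/(t^4 - 4*t^3 + 6*t^2 - 4*t + 1)
K′′′′′(t) = -24/(t^5 - 5*t^4 + 10*t^3 - 10*t^2 + 5*t - 1)

κ_5 = K′′′′′(0) = 24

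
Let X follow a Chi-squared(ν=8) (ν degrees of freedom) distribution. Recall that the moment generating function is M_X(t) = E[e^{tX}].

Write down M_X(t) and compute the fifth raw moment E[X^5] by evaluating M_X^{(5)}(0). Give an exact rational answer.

E[X^5] = d^5M/dt^5 |_{t=0} = 215040

M_X(t) = (1 - 2*t)^(-4)
dM/dt = -8/(32*t^5 - 80*t^4 + 80*t^3 - 40*t^2 + 10*t - 1)
d^2M/dt^2 = 80/(64*t^6 - 192*t^5 + 240*t^4 - 160*t^3 + 60*t^2 - 12*t + 1)
d^3M/dt^3 = -960/(128*t^7 - 448*t^6 + 672*t^5 - 560*t^4 + 280*t^3 - 84*t^2 + 14*t - 1)
d^4M/dt^4 = 13440/(256*t^8 - 1024*t^7 + 1792*t^6 - 1792*t^5 + 1120*t^4 - 448*t^3 + 112*t^2 - 16*t + 1)
d^5M/dt^5 = -215040/(512*t^9 - 2304*t^8 + 4608*t^7 - 5376*t^6 + 4032*t^5 - 2016*t^4 + 672*t^3 - 144*t^2 + 18*t - 1)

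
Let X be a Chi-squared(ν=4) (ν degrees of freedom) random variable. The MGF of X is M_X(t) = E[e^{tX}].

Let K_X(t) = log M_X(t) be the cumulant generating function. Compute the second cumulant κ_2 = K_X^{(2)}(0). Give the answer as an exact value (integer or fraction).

M_X(t) = (1 - 2*t)^(-2)
K_X(t) = log M_X(t) = -2*log(1 - 2*t)
K′(t) = -4/(2*t - 1)
K′′(t) = 8/(4*t^2 - 4*t + 1)

κ_2 = K′′(0) = 8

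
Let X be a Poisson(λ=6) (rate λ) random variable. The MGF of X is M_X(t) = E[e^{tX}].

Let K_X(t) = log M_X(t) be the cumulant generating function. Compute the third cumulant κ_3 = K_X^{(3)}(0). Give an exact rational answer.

κ_3 = K′′′(0) = 6

M_X(t) = e^(6*e^(t) - 6)
K_X(t) = log M_X(t) = 6*e^(t) - 6
K′(t) = 6*e^(t)
K′′(t) = 6*e^(t)
K′′′(t) = 6*e^(t)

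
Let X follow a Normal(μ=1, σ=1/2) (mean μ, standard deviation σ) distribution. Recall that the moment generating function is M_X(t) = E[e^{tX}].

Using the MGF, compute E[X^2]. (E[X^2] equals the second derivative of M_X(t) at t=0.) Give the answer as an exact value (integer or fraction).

E[X^2] = D^2[M](0) = 5/4

M_X(t) = e^(t^2/8 + t)
D^2[M](t) = t^2*e^(t)*e^(t^2/8)/16 + t*e^(t)*e^(t^2/8)/2 + 5*e^(t)*e^(t^2/8)/4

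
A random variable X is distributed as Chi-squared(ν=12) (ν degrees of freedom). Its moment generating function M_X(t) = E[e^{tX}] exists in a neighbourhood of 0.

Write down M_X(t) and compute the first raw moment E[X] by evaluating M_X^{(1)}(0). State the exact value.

E[X] = M^(1)(0) = 12

M_X(t) = (1 - 2*t)^(-6)
M^(1)(t) = -12/(128*t^7 - 448*t^6 + 672*t^5 - 560*t^4 + 280*t^3 - 84*t^2 + 14*t - 1)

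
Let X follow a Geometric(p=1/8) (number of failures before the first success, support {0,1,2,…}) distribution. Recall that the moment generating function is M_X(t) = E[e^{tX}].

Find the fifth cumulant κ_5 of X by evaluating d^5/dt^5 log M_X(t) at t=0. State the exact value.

κ_5 = D^5[K](0) = 565320

M_X(t) = 1/(8*(1 - 7*e^(t)/8))
K_X(t) = log M_X(t) = -log(1 - 7*e^(t)/8) - 3*log(2)
D^5[K](t) = (-19208*e^(4*t) - 241472*e^(3*t) - 275968*e^(2*t) - 28672*e^(t))/(16807*e^(5*t) - 96040*e^(4*t) + 219520*e^(3*t) - 250880*e^(2*t) + 143360*e^(t) - 32768)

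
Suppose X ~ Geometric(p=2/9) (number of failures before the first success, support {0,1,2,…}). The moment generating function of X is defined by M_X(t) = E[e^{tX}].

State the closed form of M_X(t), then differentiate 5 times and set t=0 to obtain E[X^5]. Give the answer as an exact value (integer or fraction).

M_X(t) = 2/(9*(1 - 7*e^(t)/9))

E[X^5] = D^5[M](0) = 211687/2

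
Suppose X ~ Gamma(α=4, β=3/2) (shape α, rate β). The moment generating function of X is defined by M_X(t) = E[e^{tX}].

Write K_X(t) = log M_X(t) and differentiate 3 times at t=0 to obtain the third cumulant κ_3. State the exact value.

M_X(t) = 81/(16*(3/2 - t)^4)
K_X(t) = log M_X(t) = -4*log(3/2 - t) - 4*log(2) + 4*log(3)
K′(t) = -8/(2*t - 3)
K′′(t) = 16/(4*t^2 - 12*t + 9)
K′′′(t) = -64/(8*t^3 - 36*t^2 + 54*t - 27)

κ_3 = K′′′(0) = 64/27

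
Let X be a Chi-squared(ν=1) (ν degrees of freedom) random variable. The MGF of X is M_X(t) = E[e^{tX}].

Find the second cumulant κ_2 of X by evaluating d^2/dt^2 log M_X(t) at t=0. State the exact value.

M_X(t) = 1/√(1 - 2*t)
K_X(t) = log M_X(t) = -log(1 - 2*t)/2
K^(2)(t) = 2/(4*t^2 - 4*t + 1)

κ_2 = K^(2)(0) = 2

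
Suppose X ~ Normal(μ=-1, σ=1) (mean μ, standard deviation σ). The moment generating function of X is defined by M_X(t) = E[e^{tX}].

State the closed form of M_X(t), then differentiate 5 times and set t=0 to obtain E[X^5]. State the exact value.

E[X^5] = d^5M/dt^5 |_{t=0} = -26

M_X(t) = e^(t^2/2 - t)
dM/dt = t*e^(-t)*e^(t^2/2) - e^(-t)*e^(t^2/2)
d^2M/dt^2 = (t^2*e^(t^2/2) - 2*t*e^(t^2/2) + 2*e^(t^2/2))*e^(-t)
d^3M/dt^3 = (t^3*e^(t^2/2) - 3*t^2*e^(t^2/2) + 6*t*e^(t^2/2) - 4*e^(t^2/2))*e^(-t)
d^4M/dt^4 = (t^4*e^(t^2/2) - 4*t^3*e^(t^2/2) + 12*t^2*e^(t^2/2) - 16*t*e^(t^2/2) + 10*e^(t^2/2))*e^(-t)
d^5M/dt^5 = (t^5*e^(t^2/2) - 5*t^4*e^(t^2/2) + 20*t^3*e^(t^2/2) - 40*t^2*e^(t^2/2) + 50*t*e^(t^2/2) - 26*e^(t^2/2))*e^(-t)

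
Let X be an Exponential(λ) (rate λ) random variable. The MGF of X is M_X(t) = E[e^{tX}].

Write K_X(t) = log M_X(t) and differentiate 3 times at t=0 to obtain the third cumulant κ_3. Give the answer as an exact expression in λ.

M_X(t) = λ/(λ - t)
K_X(t) = log M_X(t) = log(λ) - log(λ - t)
dK/dt = -1/(-λ + t)
d^2K/dt^2 = 1/(λ^2 - 2*λ*t + t^2)
d^3K/dt^3 = -2/(-λ^3 + 3*λ^2*t - 3*λ*t^2 + t^3)

κ_3 = d^3K/dt^3 |_{t=0} = 2/λ^3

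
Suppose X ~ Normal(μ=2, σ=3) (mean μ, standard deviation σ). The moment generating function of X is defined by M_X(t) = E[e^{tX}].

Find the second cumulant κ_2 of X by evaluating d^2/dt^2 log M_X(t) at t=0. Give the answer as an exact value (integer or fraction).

κ_2 = d^2K/dt^2 |_{t=0} = 9

M_X(t) = e^(9*t^2/2 + 2*t)
K_X(t) = log M_X(t) = 9*t^2/2 + 2*t
dK/dt = 9*t + 2
d^2K/dt^2 = 9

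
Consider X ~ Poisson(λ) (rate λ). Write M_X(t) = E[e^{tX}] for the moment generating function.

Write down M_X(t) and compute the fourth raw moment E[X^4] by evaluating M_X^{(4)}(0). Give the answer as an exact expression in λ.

E[X^4] = M′′′′(0) = λ*(λ^3 + 6*λ^2 + 7*λ + 1)

M_X(t) = e^(λ*(e^(t) - 1))
M′(t) = λ*e^(-λ)*e^(t)*e^(λ*e^(t))
M′′(t) = (λ^2*e^(2*t)*e^(λ*e^(t)) + λ*e^(t)*e^(λ*e^(t)))*e^(-λ)
M′′′(t) = (λ^3*e^(3*t)*e^(λ*e^(t)) + 3*λ^2*e^(2*t)*e^(λ*e^(t)) + λ*e^(t)*e^(λ*e^(t)))*e^(-λ)
M′′′′(t) = (λ^4*e^(4*t)*e^(λ*e^(t)) + 6*λ^3*e^(3*t)*e^(λ*e^(t)) + 7*λ^2*e^(2*t)*e^(λ*e^(t)) + λ*e^(t)*e^(λ*e^(t)))*e^(-λ)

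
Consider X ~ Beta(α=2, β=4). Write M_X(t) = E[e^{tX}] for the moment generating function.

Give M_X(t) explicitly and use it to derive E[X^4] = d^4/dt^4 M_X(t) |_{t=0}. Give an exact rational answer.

M_X(t) = ₁F₁(2; 6; t)
M′(t) = ₁F₁(3; 7; t)/3
M′′(t) = ₁F₁(4; 8; t)/7
M′′′(t) = ₁F₁(5; 9; t)/14
M′′′′(t) = 5*₁F₁(6; 10; t)/126

E[X^4] = M′′′′(0) = 5/126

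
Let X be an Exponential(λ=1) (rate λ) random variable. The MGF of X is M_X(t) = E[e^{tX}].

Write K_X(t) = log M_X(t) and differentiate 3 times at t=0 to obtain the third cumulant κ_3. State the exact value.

κ_3 = D^3[K](0) = 2

M_X(t) = 1/(1 - t)
K_X(t) = log M_X(t) = -log(1 - t)
D^3[K](t) = -2/(t^3 - 3*t^2 + 3*t - 1)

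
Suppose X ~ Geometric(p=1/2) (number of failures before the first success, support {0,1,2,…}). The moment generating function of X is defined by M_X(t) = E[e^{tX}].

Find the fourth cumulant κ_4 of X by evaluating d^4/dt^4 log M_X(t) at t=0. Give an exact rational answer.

κ_4 = K^(4)(0) = 26

M_X(t) = 1/(2*(1 - e^(t)/2))
K_X(t) = log M_X(t) = -log(1 - e^(t)/2) - log(2)
K^(4)(t) = (2*e^(3*t) + 16*e^(2*t) + 8*e^(t))/(e^(4*t) - 8*e^(3*t) + 24*e^(2*t) - 32*e^(t) + 16)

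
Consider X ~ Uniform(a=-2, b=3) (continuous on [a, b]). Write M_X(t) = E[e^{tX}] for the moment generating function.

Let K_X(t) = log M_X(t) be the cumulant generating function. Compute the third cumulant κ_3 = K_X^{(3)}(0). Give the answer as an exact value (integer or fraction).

κ_3 = D^3[K](0) = 0

M_X(t) = (e^(3*t) - e^(-2*t))/(5*t)
K_X(t) = log M_X(t) = -log(t) + log(e^(3*t) - e^(-2*t)) - log(5)
D^3[K](t) = (125*t^3*e^(10*t) + 125*t^3*e^(5*t) - 2*e^(15*t) + 6*e^(10*t) - 6*e^(5*t) + 2)/(t^3*e^(15*t) - 3*t^3*e^(10*t) + 3*t^3*e^(5*t) - t^3)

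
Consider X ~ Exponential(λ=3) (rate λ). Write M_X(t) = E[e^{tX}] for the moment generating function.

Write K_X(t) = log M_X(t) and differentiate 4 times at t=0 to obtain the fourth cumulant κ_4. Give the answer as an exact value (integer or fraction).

M_X(t) = 3/(3 - t)
K_X(t) = log M_X(t) = -log(3 - t) + log(3)
K′(t) = -1/(t - 3)
K′′(t) = 1/(t^2 - 6*t + 9)
K′′′(t) = -2/(t^3 - 9*t^2 + 27*t - 27)
K′′′′(t) = 6/(t^4 - 12*t^3 + 54*t^2 - 108*t + 81)

κ_4 = K′′′′(0) = 2/27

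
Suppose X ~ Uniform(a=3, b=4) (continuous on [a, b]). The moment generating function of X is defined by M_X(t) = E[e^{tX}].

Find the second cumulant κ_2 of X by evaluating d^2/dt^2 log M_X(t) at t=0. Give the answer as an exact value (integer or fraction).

κ_2 = K^(2)(0) = 1/12

M_X(t) = (e^(4*t) - e^(3*t))/t
K_X(t) = log M_X(t) = -log(t) + log(e^(4*t) - e^(3*t))
K^(2)(t) = (-t^2*e^(t) + e^(2*t) - 2*e^(t) + 1)/(t^2*e^(2*t) - 2*t^2*e^(t) + t^2)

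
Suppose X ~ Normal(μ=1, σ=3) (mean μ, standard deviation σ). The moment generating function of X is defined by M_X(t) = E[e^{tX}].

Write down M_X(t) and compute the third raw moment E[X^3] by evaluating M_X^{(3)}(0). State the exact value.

E[X^3] = M^(3)(0) = 28

M_X(t) = e^(9*t^2/2 + t)
M^(3)(t) = 729*t^3*e^(t)*e^(9*t^2/2) + 243*t^2*e^(t)*e^(9*t^2/2) + 270*t*e^(t)*e^(9*t^2/2) + 28*e^(t)*e^(9*t^2/2)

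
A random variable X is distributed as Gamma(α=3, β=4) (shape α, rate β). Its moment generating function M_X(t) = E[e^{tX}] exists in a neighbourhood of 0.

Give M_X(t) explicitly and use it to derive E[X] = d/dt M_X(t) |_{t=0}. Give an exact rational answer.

M_X(t) = 64/(4 - t)^3
M′(t) = 192/(t^4 - 16*t^3 + 96*t^2 - 256*t + 256)

E[X] = M′(0) = 3/4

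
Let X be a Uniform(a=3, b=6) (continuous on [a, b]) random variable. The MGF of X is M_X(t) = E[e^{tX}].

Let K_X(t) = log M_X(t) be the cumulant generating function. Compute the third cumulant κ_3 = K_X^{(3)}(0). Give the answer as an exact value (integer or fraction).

κ_3 = D^3[K](0) = 0

M_X(t) = (e^(6*t) - e^(3*t))/(3*t)
K_X(t) = log M_X(t) = -log(t) + log(e^(6*t) - e^(3*t)) - log(3)
D^3[K](t) = (27*t^3*e^(6*t) + 27*t^3*e^(3*t) - 2*e^(9*t) + 6*e^(6*t) - 6*e^(3*t) + 2)/(t^3*e^(9*t) - 3*t^3*e^(6*t) + 3*t^3*e^(3*t) - t^3)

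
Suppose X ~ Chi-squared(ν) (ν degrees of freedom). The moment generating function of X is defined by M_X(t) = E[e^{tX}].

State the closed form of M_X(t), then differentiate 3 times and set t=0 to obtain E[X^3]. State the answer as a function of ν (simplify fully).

E[X^3] = d^3M/dt^3 |_{t=0} = ν*(ν^2 + 6*ν + 8)

M_X(t) = (1 - 2*t)^(-ν/2)
dM/dt = -ν/(2*t*(1 - 2*t)^(ν/2) - (1 - 2*t)^(ν/2))
d^2M/dt^2 = (ν^2 + 2*ν)/(4*t^2*(1 - 2*t)^(ν/2) - 4*t*(1 - 2*t)^(ν/2) + (1 - 2*t)^(ν/2))
d^3M/dt^3 = (-ν^3 - 6*ν^2 - 8*ν)/(8*t^3*(1 - 2*t)^(ν/2) - 12*t^2*(1 - 2*t)^(ν/2) + 6*t*(1 - 2*t)^(ν/2) - (1 - 2*t)^(ν/2))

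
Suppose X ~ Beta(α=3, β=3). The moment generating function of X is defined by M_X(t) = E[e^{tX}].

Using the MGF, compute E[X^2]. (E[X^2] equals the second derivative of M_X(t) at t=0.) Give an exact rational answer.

E[X^2] = M′′(0) = 2/7

M_X(t) = ₁F₁(3; 6; t)
M′(t) = ₁F₁(4; 7; t)/2
M′′(t) = 2*₁F₁(5; 8; t)/7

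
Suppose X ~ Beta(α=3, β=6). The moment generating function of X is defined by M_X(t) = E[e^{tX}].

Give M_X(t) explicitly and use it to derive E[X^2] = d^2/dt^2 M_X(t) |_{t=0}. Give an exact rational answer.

E[X^2] = M^(2)(0) = 2/15

M_X(t) = ₁F₁(3; 9; t)
M^(2)(t) = 2*₁F₁(5; 11; t)/15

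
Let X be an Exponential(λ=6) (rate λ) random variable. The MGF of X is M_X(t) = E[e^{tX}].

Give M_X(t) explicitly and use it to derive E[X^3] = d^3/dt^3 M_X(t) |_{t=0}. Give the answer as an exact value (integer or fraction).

M_X(t) = 6/(6 - t)
dM/dt = 6/(t^2 - 12*t + 36)
d^2M/dt^2 = -12/(t^3 - 18*t^2 + 108*t - 216)
d^3M/dt^3 = 36/(t^4 - 24*t^3 + 216*t^2 - 864*t + 1296)

E[X^3] = d^3M/dt^3 |_{t=0} = 1/36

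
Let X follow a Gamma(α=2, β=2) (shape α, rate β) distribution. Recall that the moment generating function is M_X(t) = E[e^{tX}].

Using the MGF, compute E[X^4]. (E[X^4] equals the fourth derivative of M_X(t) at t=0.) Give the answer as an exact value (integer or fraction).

E[X^4] = d^4M/dt^4 |_{t=0} = 15/2

M_X(t) = 4/(2 - t)^2
dM/dt = -8/(t^3 - 6*t^2 + 12*t - 8)
d^2M/dt^2 = 24/(t^4 - 8*t^3 + 24*t^2 - 32*t + 16)
d^3M/dt^3 = -96/(t^5 - 10*t^4 + 40*t^3 - 80*t^2 + 80*t - 32)
d^4M/dt^4 = 480/(t^6 - 12*t^5 + 60*t^4 - 160*t^3 + 240*t^2 - 192*t + 64)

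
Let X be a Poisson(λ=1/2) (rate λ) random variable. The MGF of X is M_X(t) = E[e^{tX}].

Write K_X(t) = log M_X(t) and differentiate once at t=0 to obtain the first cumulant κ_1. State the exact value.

M_X(t) = e^(e^(t)/2 - 1/2)
K_X(t) = log M_X(t) = e^(t)/2 - 1/2
D[K](t) = e^(t)/2

κ_1 = D[K](0) = 1/2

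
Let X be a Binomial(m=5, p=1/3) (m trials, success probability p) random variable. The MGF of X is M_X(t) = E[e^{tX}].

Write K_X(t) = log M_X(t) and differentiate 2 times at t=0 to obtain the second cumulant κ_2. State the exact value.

M_X(t) = (e^(t)/3 + 2/3)^5
K_X(t) = log M_X(t) = 5*log(e^(t)/3 + 2/3)
K′(t) = 5*e^(t)/(e^(t) + 2)
K′′(t) = 10*e^(t)/(e^(2*t) + 4*e^(t) + 4)

κ_2 = K′′(0) = 10/9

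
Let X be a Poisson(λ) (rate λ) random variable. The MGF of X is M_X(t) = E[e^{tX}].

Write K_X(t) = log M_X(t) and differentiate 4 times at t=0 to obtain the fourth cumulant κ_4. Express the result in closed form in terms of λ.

M_X(t) = e^(λ*(e^(t) - 1))
K_X(t) = log M_X(t) = λ*(e^(t) - 1)
dK/dt = λ*e^(t)
d^2K/dt^2 = λ*e^(t)
d^3K/dt^3 = λ*e^(t)
d^4K/dt^4 = λ*e^(t)

κ_4 = d^4K/dt^4 |_{t=0} = λ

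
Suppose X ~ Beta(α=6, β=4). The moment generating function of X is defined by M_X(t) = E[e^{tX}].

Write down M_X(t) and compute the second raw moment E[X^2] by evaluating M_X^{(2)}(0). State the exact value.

E[X^2] = M^(2)(0) = 21/55

M_X(t) = ₁F₁(6; 10; t)
M^(2)(t) = 21*₁F₁(8; 12; t)/55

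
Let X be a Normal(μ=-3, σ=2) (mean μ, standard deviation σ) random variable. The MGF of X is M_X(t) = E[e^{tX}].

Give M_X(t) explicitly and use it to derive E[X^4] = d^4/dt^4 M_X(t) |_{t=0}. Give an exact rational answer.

E[X^4] = M^(4)(0) = 345

M_X(t) = e^(2*t^2 - 3*t)
M^(4)(t) = (256*t^4*e^(2*t^2) - 768*t^3*e^(2*t^2) + 1248*t^2*e^(2*t^2) - 1008*t*e^(2*t^2) + 345*e^(2*t^2))*e^(-3*t)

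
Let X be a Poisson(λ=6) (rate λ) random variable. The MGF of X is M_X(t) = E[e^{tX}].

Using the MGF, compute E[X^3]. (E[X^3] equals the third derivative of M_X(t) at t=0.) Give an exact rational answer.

M_X(t) = e^(6*e^(t) - 6)
dM/dt = 6*e^(-6)*e^(t)*e^(6*e^(t))
d^2M/dt^2 = (36*e^(2*t)*e^(6*e^(t)) + 6*e^(t)*e^(6*e^(t)))*e^(-6)
d^3M/dt^3 = (216*e^(3*t)*e^(6*e^(t)) + 108*e^(2*t)*e^(6*e^(t)) + 6*e^(t)*e^(6*e^(t)))*e^(-6)

E[X^3] = d^3M/dt^3 |_{t=0} = 330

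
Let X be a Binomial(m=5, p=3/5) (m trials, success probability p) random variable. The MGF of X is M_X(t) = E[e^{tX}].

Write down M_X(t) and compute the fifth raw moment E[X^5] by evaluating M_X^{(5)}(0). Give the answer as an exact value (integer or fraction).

M_X(t) = (3*e^(t)/5 + 2/5)^5
M^(5)(t) = 243*e^(5*t) + 165888*e^(4*t)/625 + 52488*e^(3*t)/625 + 4608*e^(2*t)/625 + 48*e^(t)/625

E[X^5] = M^(5)(0) = 374907/625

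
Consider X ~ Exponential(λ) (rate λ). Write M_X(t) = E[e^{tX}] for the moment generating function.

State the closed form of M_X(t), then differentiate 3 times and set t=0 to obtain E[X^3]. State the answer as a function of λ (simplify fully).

M_X(t) = λ/(λ - t)
dM/dt = λ/(λ^2 - 2*λ*t + t^2)
d^2M/dt^2 = -2*λ/(-λ^3 + 3*λ^2*t - 3*λ*t^2 + t^3)
d^3M/dt^3 = 6*λ/(λ^4 - 4*λ^3*t + 6*λ^2*t^2 - 4*λ*t^3 + t^4)

E[X^3] = d^3M/dt^3 |_{t=0} = 6/λ^3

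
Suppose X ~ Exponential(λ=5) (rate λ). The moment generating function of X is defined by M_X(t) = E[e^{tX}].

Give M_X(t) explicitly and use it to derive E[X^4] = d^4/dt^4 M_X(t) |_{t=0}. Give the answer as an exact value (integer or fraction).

E[X^4] = d^4M/dt^4 |_{t=0} = 24/625

M_X(t) = 5/(5 - t)
dM/dt = 5/(t^2 - 10*t + 25)
d^2M/dt^2 = -10/(t^3 - 15*t^2 + 75*t - 125)
d^3M/dt^3 = 30/(t^4 - 20*t^3 + 150*t^2 - 500*t + 625)
d^4M/dt^4 = -120/(t^5 - 25*t^4 + 250*t^3 - 1250*t^2 + 3125*t - 3125)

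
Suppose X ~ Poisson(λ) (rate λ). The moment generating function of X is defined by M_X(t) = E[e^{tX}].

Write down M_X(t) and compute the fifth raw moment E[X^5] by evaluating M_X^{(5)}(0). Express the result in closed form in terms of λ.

E[X^5] = M′′′′′(0) = λ*(λ^4 + 10*λ^3 + 25*λ^2 + 15*λ + 1)

M_X(t) = e^(λ*(e^(t) - 1))
M′(t) = λ*e^(-λ)*e^(t)*e^(λ*e^(t))
M′′(t) = (λ^2*e^(2*t)*e^(λ*e^(t)) + λ*e^(t)*e^(λ*e^(t)))*e^(-λ)
M′′′(t) = (λ^3*e^(3*t)*e^(λ*e^(t)) + 3*λ^2*e^(2*t)*e^(λ*e^(t)) + λ*e^(t)*e^(λ*e^(t)))*e^(-λ)
M′′′′(t) = (λ^4*e^(4*t)*e^(λ*e^(t)) + 6*λ^3*e^(3*t)*e^(λ*e^(t)) + 7*λ^2*e^(2*t)*e^(λ*e^(t)) + λ*e^(t)*e^(λ*e^(t)))*e^(-λ)
M′′′′′(t) = (λ^5*e^(5*t)*e^(λ*e^(t)) + 10*λ^4*e^(4*t)*e^(λ*e^(t)) + 25*λ^3*e^(3*t)*e^(λ*e^(t)) + 15*λ^2*e^(2*t)*e^(λ*e^(t)) + λ*e^(t)*e^(λ*e^(t)))*e^(-λ)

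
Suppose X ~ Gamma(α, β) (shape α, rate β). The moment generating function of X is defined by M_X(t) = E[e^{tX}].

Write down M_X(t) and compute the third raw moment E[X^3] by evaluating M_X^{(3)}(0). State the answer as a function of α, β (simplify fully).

E[X^3] = d^3M/dt^3 |_{t=0} = α*(α^2 + 3*α + 2)/β^3

M_X(t) = (β/(β - t))^α
dM/dt = -α*β^α*(1/(β - t))^α/(-β + t)
d^2M/dt^2 = (α^2*β^α*(1/(β - t))^α + α*β^α*(1/(β - t))^α)/(β^2 - 2*β*t + t^2)
d^3M/dt^3 = (-α^3*β^α*(1/(β - t))^α - 3*α^2*β^α*(1/(β - t))^α - 2*α*β^α*(1/(β - t))^α)/(-β^3 + 3*β^2*t - 3*β*t^2 + t^3)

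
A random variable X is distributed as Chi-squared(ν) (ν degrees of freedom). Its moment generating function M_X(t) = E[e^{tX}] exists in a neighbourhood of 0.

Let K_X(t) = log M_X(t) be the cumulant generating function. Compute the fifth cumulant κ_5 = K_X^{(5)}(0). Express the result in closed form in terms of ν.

κ_5 = K′′′′′(0) = 384*ν

M_X(t) = (1 - 2*t)^(-ν/2)
K_X(t) = log M_X(t) = -ν*log(1 - 2*t)/2
K′(t) = -ν/(2*t - 1)
K′′(t) = 2*ν/(4*t^2 - 4*t + 1)
K′′′(t) = -8*ν/(8*t^3 - 12*t^2 + 6*t - 1)
K′′′′(t) = 48*ν/(16*t^4 - 32*t^3 + 24*t^2 - 8*t + 1)
K′′′′′(t) = -384*ν/(32*t^5 - 80*t^4 + 80*t^3 - 40*t^2 + 10*t - 1)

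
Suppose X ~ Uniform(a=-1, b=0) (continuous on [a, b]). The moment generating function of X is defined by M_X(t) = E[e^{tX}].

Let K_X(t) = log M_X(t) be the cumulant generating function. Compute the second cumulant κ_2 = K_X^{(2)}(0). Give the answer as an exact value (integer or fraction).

M_X(t) = (1 - e^(-t))/t
K_X(t) = log M_X(t) = -log(t) + log(1 - e^(-t))
K′(t) = (t - e^(t) + 1)/(t*e^(t) - t)
K′′(t) = (-t^2*e^(t) + e^(2*t) - 2*e^(t) + 1)/(t^2*e^(2*t) - 2*t^2*e^(t) + t^2)

κ_2 = K′′(0) = 1/12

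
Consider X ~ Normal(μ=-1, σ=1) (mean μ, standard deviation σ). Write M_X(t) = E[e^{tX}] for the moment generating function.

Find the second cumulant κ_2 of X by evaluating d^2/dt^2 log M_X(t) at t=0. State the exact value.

κ_2 = K^(2)(0) = 1

M_X(t) = e^(t^2/2 - t)
K_X(t) = log M_X(t) = t^2/2 - t
K^(2)(t) = 1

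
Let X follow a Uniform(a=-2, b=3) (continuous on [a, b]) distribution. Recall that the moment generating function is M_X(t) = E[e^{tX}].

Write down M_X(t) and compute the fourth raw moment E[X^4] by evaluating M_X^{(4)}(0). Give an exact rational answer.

E[X^4] = M^(4)(0) = 11

M_X(t) = (e^(3*t) - e^(-2*t))/(5*t)
M^(4)(t) = (81*t^4*e^(5*t) - 16*t^4 - 108*t^3*e^(5*t) - 32*t^3 + 108*t^2*e^(5*t) - 48*t^2 - 72*t*e^(5*t) - 48*t + 24*e^(5*t) - 24)*e^(-2*t)/(5*t^5)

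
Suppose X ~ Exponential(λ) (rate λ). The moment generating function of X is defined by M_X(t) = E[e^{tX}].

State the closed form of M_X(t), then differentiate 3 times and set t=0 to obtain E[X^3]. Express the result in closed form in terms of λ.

E[X^3] = M^(3)(0) = 6/λ^3

M_X(t) = λ/(λ - t)
M^(3)(t) = 6*λ/(λ^4 - 4*λ^3*t + 6*λ^2*t^2 - 4*λ*t^3 + t^4)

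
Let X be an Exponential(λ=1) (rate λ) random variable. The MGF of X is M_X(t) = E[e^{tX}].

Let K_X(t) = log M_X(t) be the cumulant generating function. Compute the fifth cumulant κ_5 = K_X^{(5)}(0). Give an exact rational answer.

κ_5 = d^5K/dt^5 |_{t=0} = 24

M_X(t) = 1/(1 - t)
K_X(t) = log M_X(t) = -log(1 - t)
dK/dt = -1/(t - 1)
d^2K/dt^2 = 1/(t^2 - 2*t + 1)
d^3K/dt^3 = -2/(t^3 - 3*t^2 + 3*t - 1)
d^4K/dt^4 = 6/(t^4 - 4*t^3 + 6*t^2 - 4*t + 1)
d^5K/dt^5 = -24/(t^5 - 5*t^4 + 10*t^3 - 10*t^2 + 5*t - 1)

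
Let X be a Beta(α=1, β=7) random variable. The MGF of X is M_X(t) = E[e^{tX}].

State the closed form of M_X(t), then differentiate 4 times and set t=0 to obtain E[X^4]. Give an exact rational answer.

M_X(t) = ₁F₁(1; 8; t)
dM/dt = ₁F₁(2; 9; t)/8
d^2M/dt^2 = ₁F₁(3; 10; t)/36
d^3M/dt^3 = ₁F₁(4; 11; t)/120
d^4M/dt^4 = ₁F₁(5; 12; t)/330

E[X^4] = d^4M/dt^4 |_{t=0} = 1/330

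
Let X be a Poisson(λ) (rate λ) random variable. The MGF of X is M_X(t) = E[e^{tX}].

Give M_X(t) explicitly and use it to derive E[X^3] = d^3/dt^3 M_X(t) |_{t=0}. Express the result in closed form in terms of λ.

E[X^3] = M^(3)(0) = λ*(λ^2 + 3*λ + 1)

M_X(t) = e^(λ*(e^(t) - 1))
M^(3)(t) = (λ^3*e^(3*t)*e^(λ*e^(t)) + 3*λ^2*e^(2*t)*e^(λ*e^(t)) + λ*e^(t)*e^(λ*e^(t)))*e^(-λ)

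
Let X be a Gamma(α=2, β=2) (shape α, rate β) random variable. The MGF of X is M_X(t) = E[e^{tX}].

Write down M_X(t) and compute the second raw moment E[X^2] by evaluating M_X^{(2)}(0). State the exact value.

M_X(t) = 4/(2 - t)^2
M′(t) = -8/(t^3 - 6*t^2 + 12*t - 8)
M′′(t) = 24/(t^4 - 8*t^3 + 24*t^2 - 32*t + 16)

E[X^2] = M′′(0) = 3/2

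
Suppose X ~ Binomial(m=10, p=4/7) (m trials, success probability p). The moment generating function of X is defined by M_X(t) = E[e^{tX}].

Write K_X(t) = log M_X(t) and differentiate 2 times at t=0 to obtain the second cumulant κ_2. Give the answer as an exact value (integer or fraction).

M_X(t) = (4*e^(t)/7 + 3/7)^10
K_X(t) = log M_X(t) = 10*log(4*e^(t)/7 + 3/7)
D^2[K](t) = 120*e^(t)/(16*e^(2*t) + 24*e^(t) + 9)

κ_2 = D^2[K](0) = 120/49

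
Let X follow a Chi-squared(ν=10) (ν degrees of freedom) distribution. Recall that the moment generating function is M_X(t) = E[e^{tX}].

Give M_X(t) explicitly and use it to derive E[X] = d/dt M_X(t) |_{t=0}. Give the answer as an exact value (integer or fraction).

E[X] = D[M](0) = 10

M_X(t) = (1 - 2*t)^(-5)
D[M](t) = 10/(64*t^6 - 192*t^5 + 240*t^4 - 160*t^3 + 60*t^2 - 12*t + 1)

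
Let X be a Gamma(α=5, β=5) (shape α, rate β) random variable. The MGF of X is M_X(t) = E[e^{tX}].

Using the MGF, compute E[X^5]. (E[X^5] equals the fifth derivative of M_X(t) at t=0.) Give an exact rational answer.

M_X(t) = 3125/(5 - t)^5
D^5[M](t) = 47250000/(t^10 - 50*t^9 + 1125*t^8 - 15000*t^7 + 131250*t^6 - 787500*t^5 + 3281250*t^4 - 9375000*t^3 + 17578125*t^2 - 19531250*t + 9765625)

E[X^5] = D^5[M](0) = 3024/625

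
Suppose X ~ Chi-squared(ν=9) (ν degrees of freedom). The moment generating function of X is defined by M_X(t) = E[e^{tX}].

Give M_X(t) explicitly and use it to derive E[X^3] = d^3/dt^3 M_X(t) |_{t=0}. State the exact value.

M_X(t) = (1 - 2*t)^(-9/2)

E[X^3] = D^3[M](0) = 1287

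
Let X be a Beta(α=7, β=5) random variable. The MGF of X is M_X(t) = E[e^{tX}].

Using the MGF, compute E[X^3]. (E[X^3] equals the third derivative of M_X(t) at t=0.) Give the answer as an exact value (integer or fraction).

E[X^3] = D^3[M](0) = 3/13

M_X(t) = ₁F₁(7; 12; t)
D^3[M](t) = 3*₁F₁(10; 15; t)/13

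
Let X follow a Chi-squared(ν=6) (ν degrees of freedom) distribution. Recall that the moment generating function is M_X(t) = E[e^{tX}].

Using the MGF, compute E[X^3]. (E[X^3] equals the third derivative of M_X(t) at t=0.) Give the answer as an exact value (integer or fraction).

E[X^3] = M^(3)(0) = 480

M_X(t) = (1 - 2*t)^(-3)
M^(3)(t) = 480/(64*t^6 - 192*t^5 + 240*t^4 - 160*t^3 + 60*t^2 - 12*t + 1)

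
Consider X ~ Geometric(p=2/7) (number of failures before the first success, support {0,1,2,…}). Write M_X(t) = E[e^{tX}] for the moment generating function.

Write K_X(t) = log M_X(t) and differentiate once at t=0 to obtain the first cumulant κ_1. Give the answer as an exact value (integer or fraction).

M_X(t) = 2/(7*(1 - 5*e^(t)/7))
K_X(t) = log M_X(t) = -log(1 - 5*e^(t)/7) - log(7) + log(2)
D[K](t) = -5*e^(t)/(5*e^(t) - 7)

κ_1 = D[K](0) = 5/2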